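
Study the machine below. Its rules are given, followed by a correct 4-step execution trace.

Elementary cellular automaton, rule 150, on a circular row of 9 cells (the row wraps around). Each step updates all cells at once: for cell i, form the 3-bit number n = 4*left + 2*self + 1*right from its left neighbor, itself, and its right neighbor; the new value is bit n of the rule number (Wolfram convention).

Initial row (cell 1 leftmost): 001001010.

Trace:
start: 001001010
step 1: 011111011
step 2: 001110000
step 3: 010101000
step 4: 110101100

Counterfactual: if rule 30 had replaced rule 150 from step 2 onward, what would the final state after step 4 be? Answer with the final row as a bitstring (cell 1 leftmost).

000101100

(re-executing steps 2..4 under rule 30; state before step 2: 011111011)
step 2: 010000010
step 3: 111000111
step 4: 000101100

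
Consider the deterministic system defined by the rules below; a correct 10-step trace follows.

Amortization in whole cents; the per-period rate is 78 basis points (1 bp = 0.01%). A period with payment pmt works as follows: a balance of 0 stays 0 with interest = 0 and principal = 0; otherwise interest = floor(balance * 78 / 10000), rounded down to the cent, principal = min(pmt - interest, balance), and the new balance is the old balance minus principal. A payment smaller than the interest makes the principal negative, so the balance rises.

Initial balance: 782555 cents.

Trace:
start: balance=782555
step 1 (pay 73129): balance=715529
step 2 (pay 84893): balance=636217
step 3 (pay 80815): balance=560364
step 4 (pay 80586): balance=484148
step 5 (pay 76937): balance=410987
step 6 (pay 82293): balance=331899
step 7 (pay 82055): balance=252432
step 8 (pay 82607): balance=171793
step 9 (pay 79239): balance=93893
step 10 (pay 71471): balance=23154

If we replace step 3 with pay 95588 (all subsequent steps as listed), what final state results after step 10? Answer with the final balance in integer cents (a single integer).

(re-executing from step 3 with the substitution; state before step 3: balance=636217)
step 3 (pay 95588): balance=545591
step 4 (pay 80586): balance=469260
step 5 (pay 76937): balance=395983
step 6 (pay 82293): balance=316778
step 7 (pay 82055): balance=237193
step 8 (pay 82607): balance=156436
step 9 (pay 79239): balance=78417
step 10 (pay 71471): balance=7557

7557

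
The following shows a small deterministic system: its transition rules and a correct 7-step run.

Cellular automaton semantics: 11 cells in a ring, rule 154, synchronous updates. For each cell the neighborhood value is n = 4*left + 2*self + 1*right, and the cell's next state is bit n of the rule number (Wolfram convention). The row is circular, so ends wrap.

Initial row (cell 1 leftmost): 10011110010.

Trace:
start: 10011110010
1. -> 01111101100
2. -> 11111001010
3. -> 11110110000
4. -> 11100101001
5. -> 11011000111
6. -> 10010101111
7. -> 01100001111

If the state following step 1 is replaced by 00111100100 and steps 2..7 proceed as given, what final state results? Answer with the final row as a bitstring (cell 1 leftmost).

00100011111

state after step 1 := 00111100100
2. -> 01111011010
3. -> 11110010001
4. -> 11101101011
5. -> 11001000011
6. -> 10110100111
7. -> 00100011111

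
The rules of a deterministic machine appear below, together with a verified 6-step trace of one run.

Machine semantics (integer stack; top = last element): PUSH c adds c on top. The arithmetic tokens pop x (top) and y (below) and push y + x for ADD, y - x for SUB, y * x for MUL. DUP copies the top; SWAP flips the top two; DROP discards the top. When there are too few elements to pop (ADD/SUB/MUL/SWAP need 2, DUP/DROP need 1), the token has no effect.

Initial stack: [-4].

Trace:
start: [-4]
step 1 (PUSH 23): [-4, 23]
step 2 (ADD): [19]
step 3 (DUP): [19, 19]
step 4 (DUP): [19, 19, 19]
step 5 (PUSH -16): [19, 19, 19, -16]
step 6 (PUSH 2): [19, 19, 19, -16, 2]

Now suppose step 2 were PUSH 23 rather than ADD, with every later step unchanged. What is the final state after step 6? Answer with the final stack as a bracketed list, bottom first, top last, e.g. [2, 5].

(re-executing from step 2 with the substitution; state before step 2: [-4, 23])
step 2 (PUSH 23): [-4, 23, 23]
step 3 (DUP): [-4, 23, 23, 23]
step 4 (DUP): [-4, 23, 23, 23, 23]
step 5 (PUSH -16): [-4, 23, 23, 23, 23, -16]
step 6 (PUSH 2): [-4, 23, 23, 23, 23, -16, 2]

[-4, 23, 23, 23, 23, -16, 2]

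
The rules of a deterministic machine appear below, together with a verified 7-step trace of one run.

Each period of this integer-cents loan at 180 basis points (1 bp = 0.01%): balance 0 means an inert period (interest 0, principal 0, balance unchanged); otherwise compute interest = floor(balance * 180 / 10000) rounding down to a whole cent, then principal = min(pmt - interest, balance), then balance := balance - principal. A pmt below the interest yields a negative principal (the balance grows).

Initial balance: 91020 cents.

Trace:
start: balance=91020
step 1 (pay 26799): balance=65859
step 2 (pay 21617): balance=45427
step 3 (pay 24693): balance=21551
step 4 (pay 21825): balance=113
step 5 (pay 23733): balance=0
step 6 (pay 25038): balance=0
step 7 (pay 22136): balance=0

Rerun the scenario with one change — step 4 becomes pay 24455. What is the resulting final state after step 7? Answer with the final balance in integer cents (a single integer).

0

(re-executing from step 4 with the substitution; state before step 4: balance=21551)
step 4 (pay 24455): balance=0
step 5 (pay 23733): balance=0
step 6 (pay 25038): balance=0
step 7 (pay 22136): balance=0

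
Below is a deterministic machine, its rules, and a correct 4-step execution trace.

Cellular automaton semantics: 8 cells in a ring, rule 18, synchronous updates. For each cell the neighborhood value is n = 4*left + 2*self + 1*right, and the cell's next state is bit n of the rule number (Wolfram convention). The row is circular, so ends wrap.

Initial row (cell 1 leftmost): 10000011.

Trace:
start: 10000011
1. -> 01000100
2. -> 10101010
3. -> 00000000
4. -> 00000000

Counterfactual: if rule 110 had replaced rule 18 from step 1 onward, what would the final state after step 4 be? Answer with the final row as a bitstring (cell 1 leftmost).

10111001

(re-executing steps 1..4 under rule 110; state before step 1: 10000011)
1. -> 10000110
2. -> 10001111
3. -> 10011000
4. -> 10111001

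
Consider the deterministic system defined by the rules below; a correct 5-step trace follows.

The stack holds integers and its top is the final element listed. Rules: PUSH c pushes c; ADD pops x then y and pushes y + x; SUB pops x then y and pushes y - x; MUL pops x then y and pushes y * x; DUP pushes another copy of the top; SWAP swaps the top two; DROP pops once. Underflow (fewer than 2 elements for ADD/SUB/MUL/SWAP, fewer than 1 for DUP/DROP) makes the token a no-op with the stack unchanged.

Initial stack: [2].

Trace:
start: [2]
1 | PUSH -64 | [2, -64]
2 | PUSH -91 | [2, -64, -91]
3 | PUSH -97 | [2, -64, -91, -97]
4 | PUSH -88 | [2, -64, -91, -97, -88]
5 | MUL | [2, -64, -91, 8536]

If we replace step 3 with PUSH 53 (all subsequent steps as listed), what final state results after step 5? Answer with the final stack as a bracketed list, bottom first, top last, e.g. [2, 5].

[2, -64, -91, -4664]

(re-executing from step 3 with the substitution; state before step 3: [2, -64, -91])
3 | PUSH 53 | [2, -64, -91, 53]
4 | PUSH -88 | [2, -64, -91, 53, -88]
5 | MUL | [2, -64, -91, -4664]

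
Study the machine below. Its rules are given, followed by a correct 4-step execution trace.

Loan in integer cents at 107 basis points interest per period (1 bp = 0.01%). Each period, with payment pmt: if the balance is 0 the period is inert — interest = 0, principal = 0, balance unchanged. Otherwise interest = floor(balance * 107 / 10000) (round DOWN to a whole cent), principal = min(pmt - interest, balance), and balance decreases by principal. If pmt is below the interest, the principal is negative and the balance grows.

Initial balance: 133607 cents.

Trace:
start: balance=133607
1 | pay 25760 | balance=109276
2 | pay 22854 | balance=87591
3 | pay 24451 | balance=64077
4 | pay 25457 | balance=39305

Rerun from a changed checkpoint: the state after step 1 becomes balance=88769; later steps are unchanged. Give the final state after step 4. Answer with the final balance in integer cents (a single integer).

state after step 1 := balance=88769
2 | pay 22854 | balance=66864
3 | pay 24451 | balance=43128
4 | pay 25457 | balance=18132

18132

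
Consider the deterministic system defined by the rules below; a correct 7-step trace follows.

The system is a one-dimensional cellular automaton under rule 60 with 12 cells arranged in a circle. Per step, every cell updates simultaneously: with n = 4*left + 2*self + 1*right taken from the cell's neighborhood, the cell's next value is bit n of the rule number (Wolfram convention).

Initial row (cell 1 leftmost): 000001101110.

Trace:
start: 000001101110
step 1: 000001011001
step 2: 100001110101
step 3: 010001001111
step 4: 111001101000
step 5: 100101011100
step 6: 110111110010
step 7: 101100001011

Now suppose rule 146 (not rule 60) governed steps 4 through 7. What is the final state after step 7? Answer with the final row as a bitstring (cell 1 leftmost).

(re-executing steps 4..7 under rule 146; state before step 4: 010001001111)
step 4: 001010110110
step 5: 010000000001
step 6: 001000000010
step 7: 010100000101

010100000101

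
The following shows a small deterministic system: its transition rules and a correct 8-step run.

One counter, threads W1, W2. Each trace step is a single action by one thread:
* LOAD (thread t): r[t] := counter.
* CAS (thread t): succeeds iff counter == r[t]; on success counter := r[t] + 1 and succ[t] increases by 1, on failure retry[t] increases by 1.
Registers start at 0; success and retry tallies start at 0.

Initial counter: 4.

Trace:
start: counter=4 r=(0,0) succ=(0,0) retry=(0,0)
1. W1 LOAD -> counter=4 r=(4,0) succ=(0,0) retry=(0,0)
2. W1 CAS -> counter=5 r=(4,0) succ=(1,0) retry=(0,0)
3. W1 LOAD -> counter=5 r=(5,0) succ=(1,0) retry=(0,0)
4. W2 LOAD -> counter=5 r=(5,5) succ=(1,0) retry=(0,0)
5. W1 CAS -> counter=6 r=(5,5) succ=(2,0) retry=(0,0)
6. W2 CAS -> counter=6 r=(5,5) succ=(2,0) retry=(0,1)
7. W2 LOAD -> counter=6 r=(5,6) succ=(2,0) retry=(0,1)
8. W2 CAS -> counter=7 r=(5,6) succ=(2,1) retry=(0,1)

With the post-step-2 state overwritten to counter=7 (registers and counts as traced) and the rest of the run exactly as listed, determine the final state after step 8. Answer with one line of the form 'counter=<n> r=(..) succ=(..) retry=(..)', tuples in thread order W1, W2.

counter=9 r=(7,8) succ=(2,1) retry=(0,1)

state after step 2 := counter=7 r=(4,0) succ=(1,0) retry=(0,0)
3. W1 LOAD -> counter=7 r=(7,0) succ=(1,0) retry=(0,0)
4. W2 LOAD -> counter=7 r=(7,7) succ=(1,0) retry=(0,0)
5. W1 CAS -> counter=8 r=(7,7) succ=(2,0) retry=(0,0)
6. W2 CAS -> counter=8 r=(7,7) succ=(2,0) retry=(0,1)
7. W2 LOAD -> counter=8 r=(7,8) succ=(2,0) retry=(0,1)
8. W2 CAS -> counter=9 r=(7,8) succ=(2,1) retry=(0,1)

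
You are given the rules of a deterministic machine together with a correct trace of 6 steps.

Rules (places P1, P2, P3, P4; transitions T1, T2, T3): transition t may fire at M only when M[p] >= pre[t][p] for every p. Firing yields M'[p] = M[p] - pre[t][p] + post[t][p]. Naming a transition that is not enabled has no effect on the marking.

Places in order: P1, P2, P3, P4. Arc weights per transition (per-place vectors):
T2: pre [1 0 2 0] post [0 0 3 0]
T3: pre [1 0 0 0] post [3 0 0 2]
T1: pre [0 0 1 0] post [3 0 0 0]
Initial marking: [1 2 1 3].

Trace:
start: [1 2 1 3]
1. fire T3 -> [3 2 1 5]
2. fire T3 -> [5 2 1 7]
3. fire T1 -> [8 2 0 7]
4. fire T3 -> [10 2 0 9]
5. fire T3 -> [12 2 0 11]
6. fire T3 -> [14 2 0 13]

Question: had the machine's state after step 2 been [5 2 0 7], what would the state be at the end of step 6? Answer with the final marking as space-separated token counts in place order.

11 2 0 13

state after step 2 := [5 2 0 7]
3. fire T1 -> [5 2 0 7]
4. fire T3 -> [7 2 0 9]
5. fire T3 -> [9 2 0 11]
6. fire T3 -> [11 2 0 13]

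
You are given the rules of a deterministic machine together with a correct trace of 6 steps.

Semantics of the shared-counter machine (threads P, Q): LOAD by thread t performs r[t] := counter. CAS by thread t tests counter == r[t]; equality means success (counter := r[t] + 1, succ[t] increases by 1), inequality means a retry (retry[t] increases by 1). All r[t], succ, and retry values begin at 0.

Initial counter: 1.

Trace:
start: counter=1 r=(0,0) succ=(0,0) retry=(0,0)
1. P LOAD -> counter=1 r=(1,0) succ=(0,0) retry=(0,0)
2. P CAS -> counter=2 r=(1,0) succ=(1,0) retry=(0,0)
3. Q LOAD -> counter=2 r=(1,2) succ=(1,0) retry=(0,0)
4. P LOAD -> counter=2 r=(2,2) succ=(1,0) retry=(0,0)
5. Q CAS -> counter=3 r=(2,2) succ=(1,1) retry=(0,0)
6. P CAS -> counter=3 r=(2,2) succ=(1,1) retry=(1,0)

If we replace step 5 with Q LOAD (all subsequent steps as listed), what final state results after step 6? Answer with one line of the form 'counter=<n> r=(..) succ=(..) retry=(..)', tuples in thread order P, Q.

(re-executing from step 5 with the substitution; state before step 5: counter=2 r=(2,2) succ=(1,0) retry=(0,0))
5. Q LOAD -> counter=2 r=(2,2) succ=(1,0) retry=(0,0)
6. P CAS -> counter=3 r=(2,2) succ=(2,0) retry=(0,0)

counter=3 r=(2,2) succ=(2,0) retry=(0,0)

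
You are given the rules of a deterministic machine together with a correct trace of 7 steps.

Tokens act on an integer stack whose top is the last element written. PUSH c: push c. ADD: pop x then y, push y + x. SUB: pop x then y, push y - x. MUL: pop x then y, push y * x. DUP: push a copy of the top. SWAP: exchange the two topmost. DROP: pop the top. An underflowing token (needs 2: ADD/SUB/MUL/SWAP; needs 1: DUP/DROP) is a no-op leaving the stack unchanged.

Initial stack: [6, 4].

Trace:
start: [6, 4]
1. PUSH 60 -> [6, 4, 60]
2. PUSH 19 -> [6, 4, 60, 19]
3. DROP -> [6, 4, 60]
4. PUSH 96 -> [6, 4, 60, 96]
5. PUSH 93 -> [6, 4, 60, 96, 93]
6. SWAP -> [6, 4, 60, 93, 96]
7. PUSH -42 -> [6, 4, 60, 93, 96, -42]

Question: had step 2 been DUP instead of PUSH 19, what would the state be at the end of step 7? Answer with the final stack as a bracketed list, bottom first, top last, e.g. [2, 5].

[6, 4, 60, 93, 96, -42]

(re-executing from step 2 with the substitution; state before step 2: [6, 4, 60])
2. DUP -> [6, 4, 60, 60]
3. DROP -> [6, 4, 60]
4. PUSH 96 -> [6, 4, 60, 96]
5. PUSH 93 -> [6, 4, 60, 96, 93]
6. SWAP -> [6, 4, 60, 93, 96]
7. PUSH -42 -> [6, 4, 60, 93, 96, -42]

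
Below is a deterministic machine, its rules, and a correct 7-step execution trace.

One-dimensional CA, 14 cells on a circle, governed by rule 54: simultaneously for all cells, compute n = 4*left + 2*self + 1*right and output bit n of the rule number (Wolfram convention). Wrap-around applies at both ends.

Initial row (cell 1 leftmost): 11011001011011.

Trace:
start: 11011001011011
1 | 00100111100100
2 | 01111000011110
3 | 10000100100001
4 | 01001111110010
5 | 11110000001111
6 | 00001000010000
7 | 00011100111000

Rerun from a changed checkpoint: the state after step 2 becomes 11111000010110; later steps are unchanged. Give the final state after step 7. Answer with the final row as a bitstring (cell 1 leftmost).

state after step 2 := 11111000010110
3 | 00000100111001
4 | 10001111000111
5 | 01010000101000
6 | 11111001111100
7 | 00000110000011

00000110000011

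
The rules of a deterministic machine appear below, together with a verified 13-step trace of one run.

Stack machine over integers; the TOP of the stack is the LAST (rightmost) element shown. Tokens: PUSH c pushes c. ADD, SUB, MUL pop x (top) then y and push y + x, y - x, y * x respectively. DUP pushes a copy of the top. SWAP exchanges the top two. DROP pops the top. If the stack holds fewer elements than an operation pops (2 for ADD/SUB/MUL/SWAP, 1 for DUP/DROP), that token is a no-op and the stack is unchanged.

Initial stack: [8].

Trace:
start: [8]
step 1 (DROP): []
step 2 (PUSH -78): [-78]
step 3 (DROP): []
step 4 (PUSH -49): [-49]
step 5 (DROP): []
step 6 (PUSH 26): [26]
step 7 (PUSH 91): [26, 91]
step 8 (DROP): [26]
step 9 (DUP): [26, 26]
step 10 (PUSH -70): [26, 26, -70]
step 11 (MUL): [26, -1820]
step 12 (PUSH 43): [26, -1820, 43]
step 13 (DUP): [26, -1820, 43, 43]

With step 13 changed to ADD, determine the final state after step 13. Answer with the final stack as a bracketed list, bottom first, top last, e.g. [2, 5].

[26, -1777]

(re-executing from step 13 with the substitution; state before step 13: [26, -1820, 43])
step 13 (ADD): [26, -1777]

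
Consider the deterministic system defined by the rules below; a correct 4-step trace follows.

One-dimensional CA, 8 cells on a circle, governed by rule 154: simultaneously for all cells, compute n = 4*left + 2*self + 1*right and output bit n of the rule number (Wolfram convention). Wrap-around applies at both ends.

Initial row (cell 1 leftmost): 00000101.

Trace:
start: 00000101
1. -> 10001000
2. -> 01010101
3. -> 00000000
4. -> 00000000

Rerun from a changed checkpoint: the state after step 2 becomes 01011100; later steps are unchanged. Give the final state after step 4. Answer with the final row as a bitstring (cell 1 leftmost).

01110000

state after step 2 := 01011100
3. -> 10011010
4. -> 01110000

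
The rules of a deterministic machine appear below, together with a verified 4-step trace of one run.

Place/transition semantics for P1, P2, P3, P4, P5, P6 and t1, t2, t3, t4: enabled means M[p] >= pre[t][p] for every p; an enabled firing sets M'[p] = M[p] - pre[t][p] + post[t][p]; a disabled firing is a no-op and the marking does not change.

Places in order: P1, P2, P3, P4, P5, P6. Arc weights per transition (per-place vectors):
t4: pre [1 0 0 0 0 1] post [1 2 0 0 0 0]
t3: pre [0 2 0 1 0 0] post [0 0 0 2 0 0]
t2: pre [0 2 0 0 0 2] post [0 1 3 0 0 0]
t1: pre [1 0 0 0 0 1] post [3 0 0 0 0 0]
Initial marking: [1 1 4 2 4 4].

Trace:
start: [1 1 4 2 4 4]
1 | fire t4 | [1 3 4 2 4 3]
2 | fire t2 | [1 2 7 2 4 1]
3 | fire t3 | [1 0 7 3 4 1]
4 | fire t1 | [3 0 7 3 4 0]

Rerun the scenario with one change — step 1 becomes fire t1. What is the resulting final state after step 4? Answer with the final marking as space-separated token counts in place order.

(re-executing from step 1 with the substitution; state before step 1: [1 1 4 2 4 4])
1 | fire t1 | [3 1 4 2 4 3]
2 | fire t2 | [3 1 4 2 4 3]
3 | fire t3 | [3 1 4 2 4 3]
4 | fire t1 | [5 1 4 2 4 2]

5 1 4 2 4 2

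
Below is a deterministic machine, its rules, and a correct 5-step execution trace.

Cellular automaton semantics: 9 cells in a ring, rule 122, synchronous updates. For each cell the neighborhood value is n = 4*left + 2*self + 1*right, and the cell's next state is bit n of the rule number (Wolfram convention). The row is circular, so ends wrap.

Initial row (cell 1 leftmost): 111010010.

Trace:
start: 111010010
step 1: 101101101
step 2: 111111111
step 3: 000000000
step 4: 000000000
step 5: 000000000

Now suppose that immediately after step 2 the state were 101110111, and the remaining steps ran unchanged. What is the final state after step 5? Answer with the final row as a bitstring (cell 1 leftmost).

111011100

state after step 2 := 101110111
step 3: 111011100
step 4: 101110111
step 5: 111011100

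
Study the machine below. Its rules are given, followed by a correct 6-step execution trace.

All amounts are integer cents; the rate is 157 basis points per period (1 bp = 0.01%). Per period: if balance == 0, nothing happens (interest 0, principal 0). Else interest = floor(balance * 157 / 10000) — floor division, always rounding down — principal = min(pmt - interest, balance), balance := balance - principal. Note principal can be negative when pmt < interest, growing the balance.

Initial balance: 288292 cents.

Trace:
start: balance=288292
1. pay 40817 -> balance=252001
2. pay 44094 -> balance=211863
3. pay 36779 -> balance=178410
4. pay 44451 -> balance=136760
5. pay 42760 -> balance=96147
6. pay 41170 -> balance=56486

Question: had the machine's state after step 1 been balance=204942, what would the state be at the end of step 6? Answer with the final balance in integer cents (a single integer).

state after step 1 := balance=204942
2. pay 44094 -> balance=164065
3. pay 36779 -> balance=129861
4. pay 44451 -> balance=87448
5. pay 42760 -> balance=46060
6. pay 41170 -> balance=5613

5613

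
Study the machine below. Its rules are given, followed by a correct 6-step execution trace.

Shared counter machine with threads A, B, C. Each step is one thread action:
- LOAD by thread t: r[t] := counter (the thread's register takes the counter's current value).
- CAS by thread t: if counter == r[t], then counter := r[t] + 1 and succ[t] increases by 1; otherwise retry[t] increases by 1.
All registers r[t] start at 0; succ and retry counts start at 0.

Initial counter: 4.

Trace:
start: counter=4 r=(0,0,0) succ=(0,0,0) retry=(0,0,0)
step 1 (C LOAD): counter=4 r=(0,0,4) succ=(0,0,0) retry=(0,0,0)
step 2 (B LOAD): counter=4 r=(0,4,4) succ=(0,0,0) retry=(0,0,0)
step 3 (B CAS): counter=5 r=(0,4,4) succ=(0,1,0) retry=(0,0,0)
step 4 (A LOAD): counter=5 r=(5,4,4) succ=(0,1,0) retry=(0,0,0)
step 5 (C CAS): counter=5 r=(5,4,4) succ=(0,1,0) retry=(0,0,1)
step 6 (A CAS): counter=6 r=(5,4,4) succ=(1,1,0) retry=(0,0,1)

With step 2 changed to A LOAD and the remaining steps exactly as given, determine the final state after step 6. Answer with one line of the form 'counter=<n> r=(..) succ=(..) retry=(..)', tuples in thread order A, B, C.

counter=5 r=(4,0,4) succ=(0,0,1) retry=(1,1,0)

(re-executing from step 2 with the substitution; state before step 2: counter=4 r=(0,0,4) succ=(0,0,0) retry=(0,0,0))
step 2 (A LOAD): counter=4 r=(4,0,4) succ=(0,0,0) retry=(0,0,0)
step 3 (B CAS): counter=4 r=(4,0,4) succ=(0,0,0) retry=(0,1,0)
step 4 (A LOAD): counter=4 r=(4,0,4) succ=(0,0,0) retry=(0,1,0)
step 5 (C CAS): counter=5 r=(4,0,4) succ=(0,0,1) retry=(0,1,0)
step 6 (A CAS): counter=5 r=(4,0,4) succ=(0,0,1) retry=(1,1,0)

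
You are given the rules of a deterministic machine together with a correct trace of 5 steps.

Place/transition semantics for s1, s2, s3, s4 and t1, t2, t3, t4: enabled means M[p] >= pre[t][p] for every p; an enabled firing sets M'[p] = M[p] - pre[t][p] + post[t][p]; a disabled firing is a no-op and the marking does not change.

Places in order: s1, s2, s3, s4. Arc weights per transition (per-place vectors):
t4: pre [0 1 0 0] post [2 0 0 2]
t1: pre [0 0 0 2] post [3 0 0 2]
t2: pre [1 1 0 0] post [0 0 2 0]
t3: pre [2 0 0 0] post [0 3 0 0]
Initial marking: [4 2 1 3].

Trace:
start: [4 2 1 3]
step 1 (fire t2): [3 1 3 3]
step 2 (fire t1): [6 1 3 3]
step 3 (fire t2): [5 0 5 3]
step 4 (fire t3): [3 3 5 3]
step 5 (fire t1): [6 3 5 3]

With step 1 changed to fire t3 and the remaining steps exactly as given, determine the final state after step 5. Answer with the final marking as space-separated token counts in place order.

(re-executing from step 1 with the substitution; state before step 1: [4 2 1 3])
step 1 (fire t3): [2 5 1 3]
step 2 (fire t1): [5 5 1 3]
step 3 (fire t2): [4 4 3 3]
step 4 (fire t3): [2 7 3 3]
step 5 (fire t1): [5 7 3 3]

5 7 3 3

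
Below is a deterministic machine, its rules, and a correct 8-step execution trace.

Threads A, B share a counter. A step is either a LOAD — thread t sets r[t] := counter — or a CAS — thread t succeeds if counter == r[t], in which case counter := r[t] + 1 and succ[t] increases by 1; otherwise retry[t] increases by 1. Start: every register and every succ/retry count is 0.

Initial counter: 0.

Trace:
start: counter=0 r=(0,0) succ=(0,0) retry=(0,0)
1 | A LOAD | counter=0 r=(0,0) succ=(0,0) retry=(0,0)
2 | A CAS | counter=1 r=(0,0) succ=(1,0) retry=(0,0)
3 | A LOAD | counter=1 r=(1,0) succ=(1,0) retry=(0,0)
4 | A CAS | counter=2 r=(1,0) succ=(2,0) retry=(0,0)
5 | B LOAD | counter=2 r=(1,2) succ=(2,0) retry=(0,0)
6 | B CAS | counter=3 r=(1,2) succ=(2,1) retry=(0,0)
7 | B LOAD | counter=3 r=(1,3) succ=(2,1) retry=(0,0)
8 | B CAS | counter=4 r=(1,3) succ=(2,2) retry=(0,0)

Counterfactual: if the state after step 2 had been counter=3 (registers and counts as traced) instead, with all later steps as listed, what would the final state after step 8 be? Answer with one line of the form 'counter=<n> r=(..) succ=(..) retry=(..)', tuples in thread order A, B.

state after step 2 := counter=3 r=(0,0) succ=(1,0) retry=(0,0)
3 | A LOAD | counter=3 r=(3,0) succ=(1,0) retry=(0,0)
4 | A CAS | counter=4 r=(3,0) succ=(2,0) retry=(0,0)
5 | B LOAD | counter=4 r=(3,4) succ=(2,0) retry=(0,0)
6 | B CAS | counter=5 r=(3,4) succ=(2,1) retry=(0,0)
7 | B LOAD | counter=5 r=(3,5) succ=(2,1) retry=(0,0)
8 | B CAS | counter=6 r=(3,5) succ=(2,2) retry=(0,0)

counter=6 r=(3,5) succ=(2,2) retry=(0,0)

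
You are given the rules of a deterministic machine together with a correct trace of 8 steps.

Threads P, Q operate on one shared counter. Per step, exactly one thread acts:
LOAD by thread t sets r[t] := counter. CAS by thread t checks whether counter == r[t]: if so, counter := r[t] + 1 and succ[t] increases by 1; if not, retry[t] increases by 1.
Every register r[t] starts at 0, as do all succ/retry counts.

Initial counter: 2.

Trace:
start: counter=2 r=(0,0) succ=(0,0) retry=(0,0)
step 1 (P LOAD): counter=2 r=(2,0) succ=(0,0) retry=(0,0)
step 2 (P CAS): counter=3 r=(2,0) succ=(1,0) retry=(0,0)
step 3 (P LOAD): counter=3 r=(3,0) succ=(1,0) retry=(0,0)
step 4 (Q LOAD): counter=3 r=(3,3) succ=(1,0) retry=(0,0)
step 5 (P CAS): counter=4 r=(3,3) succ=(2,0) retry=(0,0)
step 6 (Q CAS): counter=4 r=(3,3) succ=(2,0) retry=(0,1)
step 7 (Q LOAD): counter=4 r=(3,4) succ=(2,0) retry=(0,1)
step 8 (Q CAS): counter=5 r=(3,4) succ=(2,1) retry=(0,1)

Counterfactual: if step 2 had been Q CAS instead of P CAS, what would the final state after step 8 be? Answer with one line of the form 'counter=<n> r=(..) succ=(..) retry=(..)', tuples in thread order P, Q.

counter=4 r=(2,3) succ=(1,1) retry=(0,2)

(re-executing from step 2 with the substitution; state before step 2: counter=2 r=(2,0) succ=(0,0) retry=(0,0))
step 2 (Q CAS): counter=2 r=(2,0) succ=(0,0) retry=(0,1)
step 3 (P LOAD): counter=2 r=(2,0) succ=(0,0) retry=(0,1)
step 4 (Q LOAD): counter=2 r=(2,2) succ=(0,0) retry=(0,1)
step 5 (P CAS): counter=3 r=(2,2) succ=(1,0) retry=(0,1)
step 6 (Q CAS): counter=3 r=(2,2) succ=(1,0) retry=(0,2)
step 7 (Q LOAD): counter=3 r=(2,3) succ=(1,0) retry=(0,2)
step 8 (Q CAS): counter=4 r=(2,3) succ=(1,1) retry=(0,2)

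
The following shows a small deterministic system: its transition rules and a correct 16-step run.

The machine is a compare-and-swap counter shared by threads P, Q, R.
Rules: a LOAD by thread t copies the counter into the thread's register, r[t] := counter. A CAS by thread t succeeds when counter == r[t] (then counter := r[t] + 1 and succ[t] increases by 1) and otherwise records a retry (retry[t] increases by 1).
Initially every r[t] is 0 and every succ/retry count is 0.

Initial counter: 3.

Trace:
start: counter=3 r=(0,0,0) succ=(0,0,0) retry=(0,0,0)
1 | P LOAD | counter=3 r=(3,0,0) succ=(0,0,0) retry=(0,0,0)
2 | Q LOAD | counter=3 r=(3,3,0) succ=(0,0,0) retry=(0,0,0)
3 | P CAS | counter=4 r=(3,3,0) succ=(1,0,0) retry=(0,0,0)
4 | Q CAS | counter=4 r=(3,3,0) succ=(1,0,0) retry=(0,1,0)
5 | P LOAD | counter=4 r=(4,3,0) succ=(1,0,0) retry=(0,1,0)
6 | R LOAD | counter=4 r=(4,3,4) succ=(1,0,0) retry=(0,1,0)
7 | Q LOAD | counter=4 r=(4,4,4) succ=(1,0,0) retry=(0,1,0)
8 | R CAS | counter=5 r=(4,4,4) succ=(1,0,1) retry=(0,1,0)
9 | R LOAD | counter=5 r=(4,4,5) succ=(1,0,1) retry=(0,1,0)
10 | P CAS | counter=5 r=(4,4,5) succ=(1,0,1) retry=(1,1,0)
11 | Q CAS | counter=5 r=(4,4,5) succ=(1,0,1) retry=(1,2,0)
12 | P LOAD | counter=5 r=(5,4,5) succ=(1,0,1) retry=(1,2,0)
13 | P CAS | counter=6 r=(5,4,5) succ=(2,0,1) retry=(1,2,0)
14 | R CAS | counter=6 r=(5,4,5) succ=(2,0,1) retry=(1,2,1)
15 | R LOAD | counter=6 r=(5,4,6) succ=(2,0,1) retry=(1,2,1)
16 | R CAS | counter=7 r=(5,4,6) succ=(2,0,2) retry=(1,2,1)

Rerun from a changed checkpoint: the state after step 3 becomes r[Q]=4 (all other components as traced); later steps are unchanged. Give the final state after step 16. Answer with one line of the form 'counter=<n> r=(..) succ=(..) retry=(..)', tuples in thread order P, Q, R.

state after step 3 := counter=4 r=(3,4,0) succ=(1,0,0) retry=(0,0,0)
4 | Q CAS | counter=5 r=(3,4,0) succ=(1,1,0) retry=(0,0,0)
5 | P LOAD | counter=5 r=(5,4,0) succ=(1,1,0) retry=(0,0,0)
6 | R LOAD | counter=5 r=(5,4,5) succ=(1,1,0) retry=(0,0,0)
7 | Q LOAD | counter=5 r=(5,5,5) succ=(1,1,0) retry=(0,0,0)
8 | R CAS | counter=6 r=(5,5,5) succ=(1,1,1) retry=(0,0,0)
9 | R LOAD | counter=6 r=(5,5,6) succ=(1,1,1) retry=(0,0,0)
10 | P CAS | counter=6 r=(5,5,6) succ=(1,1,1) retry=(1,0,0)
11 | Q CAS | counter=6 r=(5,5,6) succ=(1,1,1) retry=(1,1,0)
12 | P LOAD | counter=6 r=(6,5,6) succ=(1,1,1) retry=(1,1,0)
13 | P CAS | counter=7 r=(6,5,6) succ=(2,1,1) retry=(1,1,0)
14 | R CAS | counter=7 r=(6,5,6) succ=(2,1,1) retry=(1,1,1)
15 | R LOAD | counter=7 r=(6,5,7) succ=(2,1,1) retry=(1,1,1)
16 | R CAS | counter=8 r=(6,5,7) succ=(2,1,2) retry=(1,1,1)

counter=8 r=(6,5,7) succ=(2,1,2) retry=(1,1,1)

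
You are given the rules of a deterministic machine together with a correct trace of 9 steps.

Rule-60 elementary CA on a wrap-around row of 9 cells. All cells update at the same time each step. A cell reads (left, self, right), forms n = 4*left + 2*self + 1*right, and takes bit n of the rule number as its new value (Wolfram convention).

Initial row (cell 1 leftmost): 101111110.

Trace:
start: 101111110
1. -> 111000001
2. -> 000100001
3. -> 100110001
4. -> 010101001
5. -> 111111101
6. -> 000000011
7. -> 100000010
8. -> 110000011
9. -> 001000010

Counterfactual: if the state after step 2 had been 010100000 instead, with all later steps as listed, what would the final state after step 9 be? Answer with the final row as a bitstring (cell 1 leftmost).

101000000

state after step 2 := 010100000
3. -> 011110000
4. -> 010001000
5. -> 011001100
6. -> 010101010
7. -> 011111111
8. -> 110000000
9. -> 101000000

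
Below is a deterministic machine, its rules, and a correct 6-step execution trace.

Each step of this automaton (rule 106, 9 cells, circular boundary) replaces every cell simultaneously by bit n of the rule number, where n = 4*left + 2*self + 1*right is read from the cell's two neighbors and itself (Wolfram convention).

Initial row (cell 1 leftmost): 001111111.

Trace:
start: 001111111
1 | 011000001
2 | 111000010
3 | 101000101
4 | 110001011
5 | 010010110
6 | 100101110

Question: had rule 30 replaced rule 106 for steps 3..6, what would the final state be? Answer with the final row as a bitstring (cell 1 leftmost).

010000110

(re-executing steps 3..6 under rule 30; state before step 3: 111000010)
3 | 100100110
4 | 111111100
5 | 100000011
6 | 010000110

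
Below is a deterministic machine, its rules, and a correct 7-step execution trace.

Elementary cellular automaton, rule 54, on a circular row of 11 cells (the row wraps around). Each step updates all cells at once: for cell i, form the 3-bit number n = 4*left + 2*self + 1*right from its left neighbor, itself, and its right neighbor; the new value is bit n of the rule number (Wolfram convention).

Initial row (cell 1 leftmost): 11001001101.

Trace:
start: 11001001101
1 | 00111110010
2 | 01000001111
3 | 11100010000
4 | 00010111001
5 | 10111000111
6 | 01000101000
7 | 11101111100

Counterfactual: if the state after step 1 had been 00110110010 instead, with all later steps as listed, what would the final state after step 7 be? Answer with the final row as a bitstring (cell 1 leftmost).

11101110000

state after step 1 := 00110110010
2 | 01001001111
3 | 11111110000
4 | 00000001001
5 | 10000011111
6 | 01000100000
7 | 11101110000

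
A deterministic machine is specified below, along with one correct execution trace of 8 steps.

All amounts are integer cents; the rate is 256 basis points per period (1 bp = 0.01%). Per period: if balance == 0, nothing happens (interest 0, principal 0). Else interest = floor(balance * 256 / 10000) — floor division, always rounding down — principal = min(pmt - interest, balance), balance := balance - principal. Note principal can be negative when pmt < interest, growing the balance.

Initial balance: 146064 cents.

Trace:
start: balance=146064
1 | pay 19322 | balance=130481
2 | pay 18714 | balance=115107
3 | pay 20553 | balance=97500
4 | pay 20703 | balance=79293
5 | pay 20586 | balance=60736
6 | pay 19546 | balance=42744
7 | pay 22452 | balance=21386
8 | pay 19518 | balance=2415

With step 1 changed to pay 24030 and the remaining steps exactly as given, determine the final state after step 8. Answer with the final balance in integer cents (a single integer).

0

(re-executing from step 1 with the substitution; state before step 1: balance=146064)
1 | pay 24030 | balance=125773
2 | pay 18714 | balance=110278
3 | pay 20553 | balance=92548
4 | pay 20703 | balance=74214
5 | pay 20586 | balance=55527
6 | pay 19546 | balance=37402
7 | pay 22452 | balance=15907
8 | pay 19518 | balance=0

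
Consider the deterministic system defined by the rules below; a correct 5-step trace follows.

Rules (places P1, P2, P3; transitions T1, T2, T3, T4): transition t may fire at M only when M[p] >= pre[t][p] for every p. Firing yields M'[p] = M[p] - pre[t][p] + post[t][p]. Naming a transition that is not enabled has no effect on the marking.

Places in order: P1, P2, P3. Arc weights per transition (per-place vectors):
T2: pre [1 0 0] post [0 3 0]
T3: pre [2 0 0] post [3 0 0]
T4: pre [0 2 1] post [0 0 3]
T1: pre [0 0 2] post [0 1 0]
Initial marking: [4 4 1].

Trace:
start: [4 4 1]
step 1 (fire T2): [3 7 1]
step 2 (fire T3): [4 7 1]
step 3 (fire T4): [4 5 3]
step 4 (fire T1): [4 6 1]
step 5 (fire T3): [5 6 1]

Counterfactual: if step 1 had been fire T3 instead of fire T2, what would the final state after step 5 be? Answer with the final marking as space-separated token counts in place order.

7 3 1

(re-executing from step 1 with the substitution; state before step 1: [4 4 1])
step 1 (fire T3): [5 4 1]
step 2 (fire T3): [6 4 1]
step 3 (fire T4): [6 2 3]
step 4 (fire T1): [6 3 1]
step 5 (fire T3): [7 3 1]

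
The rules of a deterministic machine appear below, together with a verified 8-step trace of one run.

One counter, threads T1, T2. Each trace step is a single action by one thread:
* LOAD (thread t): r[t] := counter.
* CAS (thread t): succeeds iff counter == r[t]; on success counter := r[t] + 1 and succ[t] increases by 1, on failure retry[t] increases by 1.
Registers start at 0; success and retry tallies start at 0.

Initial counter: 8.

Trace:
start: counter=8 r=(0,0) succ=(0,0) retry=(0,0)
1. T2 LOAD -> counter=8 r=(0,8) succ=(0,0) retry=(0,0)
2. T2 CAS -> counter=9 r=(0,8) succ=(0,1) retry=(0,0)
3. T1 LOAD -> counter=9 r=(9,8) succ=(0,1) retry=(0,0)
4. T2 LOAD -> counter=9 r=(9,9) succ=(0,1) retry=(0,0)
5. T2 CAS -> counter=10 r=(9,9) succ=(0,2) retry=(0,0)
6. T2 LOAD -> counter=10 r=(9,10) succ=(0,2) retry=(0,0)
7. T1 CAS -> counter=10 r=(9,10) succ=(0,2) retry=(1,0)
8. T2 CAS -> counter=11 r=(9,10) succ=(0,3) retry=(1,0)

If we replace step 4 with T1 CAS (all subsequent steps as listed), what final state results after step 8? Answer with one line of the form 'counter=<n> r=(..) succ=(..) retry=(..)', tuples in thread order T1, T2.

counter=11 r=(9,10) succ=(1,2) retry=(1,1)

(re-executing from step 4 with the substitution; state before step 4: counter=9 r=(9,8) succ=(0,1) retry=(0,0))
4. T1 CAS -> counter=10 r=(9,8) succ=(1,1) retry=(0,0)
5. T2 CAS -> counter=10 r=(9,8) succ=(1,1) retry=(0,1)
6. T2 LOAD -> counter=10 r=(9,10) succ=(1,1) retry=(0,1)
7. T1 CAS -> counter=10 r=(9,10) succ=(1,1) retry=(1,1)
8. T2 CAS -> counter=11 r=(9,10) succ=(1,2) retry=(1,1)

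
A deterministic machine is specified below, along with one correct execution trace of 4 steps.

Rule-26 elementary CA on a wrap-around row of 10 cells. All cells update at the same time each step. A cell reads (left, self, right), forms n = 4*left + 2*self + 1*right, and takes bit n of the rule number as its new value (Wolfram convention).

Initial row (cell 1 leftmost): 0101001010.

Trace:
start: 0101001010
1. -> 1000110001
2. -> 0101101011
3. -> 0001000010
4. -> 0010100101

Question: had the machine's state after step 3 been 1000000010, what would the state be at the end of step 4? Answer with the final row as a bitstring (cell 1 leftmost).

0100000100

state after step 3 := 1000000010
4. -> 0100000100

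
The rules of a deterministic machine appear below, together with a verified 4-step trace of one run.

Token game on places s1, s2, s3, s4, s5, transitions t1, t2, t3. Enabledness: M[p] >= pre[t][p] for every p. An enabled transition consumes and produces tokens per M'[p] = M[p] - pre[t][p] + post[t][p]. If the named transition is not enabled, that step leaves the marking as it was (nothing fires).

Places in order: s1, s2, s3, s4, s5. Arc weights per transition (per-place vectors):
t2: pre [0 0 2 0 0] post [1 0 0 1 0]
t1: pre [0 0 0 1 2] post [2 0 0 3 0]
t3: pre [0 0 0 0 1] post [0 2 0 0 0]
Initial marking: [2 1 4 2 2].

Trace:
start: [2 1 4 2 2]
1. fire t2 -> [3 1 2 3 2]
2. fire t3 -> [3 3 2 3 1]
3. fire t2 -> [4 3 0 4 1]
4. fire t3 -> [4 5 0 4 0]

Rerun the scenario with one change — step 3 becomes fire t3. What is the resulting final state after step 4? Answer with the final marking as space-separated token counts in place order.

3 5 2 3 0

(re-executing from step 3 with the substitution; state before step 3: [3 3 2 3 1])
3. fire t3 -> [3 5 2 3 0]
4. fire t3 -> [3 5 2 3 0]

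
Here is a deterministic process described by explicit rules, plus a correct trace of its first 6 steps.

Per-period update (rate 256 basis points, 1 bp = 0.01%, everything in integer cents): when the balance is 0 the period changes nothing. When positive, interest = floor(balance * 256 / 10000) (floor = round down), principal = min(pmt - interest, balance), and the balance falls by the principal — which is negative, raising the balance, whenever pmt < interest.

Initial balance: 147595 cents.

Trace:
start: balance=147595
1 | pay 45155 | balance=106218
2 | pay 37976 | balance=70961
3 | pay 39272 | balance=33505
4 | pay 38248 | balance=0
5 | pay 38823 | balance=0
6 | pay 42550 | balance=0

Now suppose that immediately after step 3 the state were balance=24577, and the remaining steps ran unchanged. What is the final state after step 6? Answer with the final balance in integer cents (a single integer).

state after step 3 := balance=24577
4 | pay 38248 | balance=0
5 | pay 38823 | balance=0
6 | pay 42550 | balance=0

0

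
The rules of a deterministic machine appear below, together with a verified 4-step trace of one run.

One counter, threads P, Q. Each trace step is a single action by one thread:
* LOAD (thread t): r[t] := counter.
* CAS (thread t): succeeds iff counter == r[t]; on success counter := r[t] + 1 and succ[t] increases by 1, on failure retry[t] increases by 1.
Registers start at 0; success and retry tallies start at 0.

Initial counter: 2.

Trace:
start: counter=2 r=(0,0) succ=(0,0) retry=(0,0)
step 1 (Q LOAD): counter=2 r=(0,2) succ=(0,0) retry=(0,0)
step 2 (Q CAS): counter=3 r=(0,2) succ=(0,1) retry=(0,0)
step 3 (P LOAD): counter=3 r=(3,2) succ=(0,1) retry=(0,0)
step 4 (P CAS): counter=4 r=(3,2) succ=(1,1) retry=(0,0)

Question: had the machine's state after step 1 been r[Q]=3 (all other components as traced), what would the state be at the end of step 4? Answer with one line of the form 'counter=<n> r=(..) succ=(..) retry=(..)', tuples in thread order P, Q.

counter=3 r=(2,3) succ=(1,0) retry=(0,1)

state after step 1 := counter=2 r=(0,3) succ=(0,0) retry=(0,0)
step 2 (Q CAS): counter=2 r=(0,3) succ=(0,0) retry=(0,1)
step 3 (P LOAD): counter=2 r=(2,3) succ=(0,0) retry=(0,1)
step 4 (P CAS): counter=3 r=(2,3) succ=(1,0) retry=(0,1)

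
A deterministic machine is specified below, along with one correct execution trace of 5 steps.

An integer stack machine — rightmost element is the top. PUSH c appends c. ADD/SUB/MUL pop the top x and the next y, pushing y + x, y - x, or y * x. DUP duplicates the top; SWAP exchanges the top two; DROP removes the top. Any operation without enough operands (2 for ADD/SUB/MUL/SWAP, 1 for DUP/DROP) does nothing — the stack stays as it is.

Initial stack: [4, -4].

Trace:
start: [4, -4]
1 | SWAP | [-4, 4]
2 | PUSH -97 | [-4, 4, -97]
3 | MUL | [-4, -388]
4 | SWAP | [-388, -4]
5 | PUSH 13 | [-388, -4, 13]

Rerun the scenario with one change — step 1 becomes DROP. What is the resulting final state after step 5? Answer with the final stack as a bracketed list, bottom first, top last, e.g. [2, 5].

[-388, 13]

(re-executing from step 1 with the substitution; state before step 1: [4, -4])
1 | DROP | [4]
2 | PUSH -97 | [4, -97]
3 | MUL | [-388]
4 | SWAP | [-388]
5 | PUSH 13 | [-388, 13]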